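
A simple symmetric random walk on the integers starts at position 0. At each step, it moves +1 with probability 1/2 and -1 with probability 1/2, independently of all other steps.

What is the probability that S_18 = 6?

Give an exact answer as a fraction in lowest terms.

Answer: 4641/65536

Derivation:
To reach position 6 after 18 steps: need 12 steps of +1 and 6 of -1.
Favorable paths: C(18,12) = 18564
Total paths: 2^18 = 262144
P = 18564/262144 = 4641/65536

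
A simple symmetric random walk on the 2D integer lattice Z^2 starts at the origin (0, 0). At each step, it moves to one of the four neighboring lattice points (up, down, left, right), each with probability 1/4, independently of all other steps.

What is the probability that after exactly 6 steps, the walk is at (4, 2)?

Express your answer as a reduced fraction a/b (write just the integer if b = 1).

Answer: 15/4096

Derivation:
Let h be the number of horizontal steps (so 6-h are vertical). To end at (4,2) need (h+4)/2 right-steps and ((6-h)+2)/2 up-steps.
Sum over h with 4 ≤ h ≤ 4, h ≡ 0 (mod 2), 6-h ≡ 0 (mod 2):
h=4: C(6,4)·C(4,4)·C(2,2) = 15·1·1 = 15
Total favorable: 15
Total paths: 4^6 = 4096
P = 15/4096 = 15/4096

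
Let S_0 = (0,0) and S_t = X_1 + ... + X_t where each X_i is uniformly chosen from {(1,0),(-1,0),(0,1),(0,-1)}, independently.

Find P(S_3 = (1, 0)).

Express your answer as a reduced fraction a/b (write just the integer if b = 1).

Let h be the number of horizontal steps (so 3-h are vertical). To end at (1,0) need (h+1)/2 right-steps and ((3-h)+0)/2 up-steps.
Sum over h with 1 ≤ h ≤ 3, h ≡ 1 (mod 2), 3-h ≡ 0 (mod 2):
h=1: C(3,1)·C(1,1)·C(2,1) = 3·1·2 = 6
h=3: C(3,3)·C(3,2)·C(0,0) = 1·3·1 = 3
Total favorable: 9
Total paths: 4^3 = 64
P = 9/64 = 9/64

Answer: 9/64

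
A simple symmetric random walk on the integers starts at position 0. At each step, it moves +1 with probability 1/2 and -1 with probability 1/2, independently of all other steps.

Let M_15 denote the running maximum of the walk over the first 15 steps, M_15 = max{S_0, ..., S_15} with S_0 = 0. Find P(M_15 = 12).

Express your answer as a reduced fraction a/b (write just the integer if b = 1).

Let M_15 = max(S_0,...,S_15). Use the reflection principle: for j ≥ 1, #{paths with M_15 ≥ j} = #{S_15 ≥ j} + #{S_15 ≥ j+1}.
By reflection, #{M_15 ≥ 12} = #{S_15 ≥ 12} + #{S_15 ≥ 13} = 16 + 16 = 32.
#{M_15 ≥ 13} = #{S_15 ≥ 13} + #{S_15 ≥ 14} = 16 + 1 = 17.
#{M_15 = 12} = 32 - 17 = 15.
P(M_15 = 12) = 15/32768 = 15/32768

Answer: 15/32768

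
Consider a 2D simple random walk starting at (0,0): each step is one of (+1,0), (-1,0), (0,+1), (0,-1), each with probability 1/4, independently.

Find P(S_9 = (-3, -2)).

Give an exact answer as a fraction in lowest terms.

Answer: 567/32768

Derivation:
Let h be the number of horizontal steps (so 9-h are vertical). To end at (-3,-2) need (h-3)/2 right-steps and ((9-h)-2)/2 up-steps.
Sum over h with 3 ≤ h ≤ 7, h ≡ 1 (mod 2), 9-h ≡ 0 (mod 2):
h=3: C(9,3)·C(3,0)·C(6,2) = 84·1·15 = 1260
h=5: C(9,5)·C(5,1)·C(4,1) = 126·5·4 = 2520
h=7: C(9,7)·C(7,2)·C(2,0) = 36·21·1 = 756
Total favorable: 4536
Total paths: 4^9 = 262144
P = 4536/262144 = 567/32768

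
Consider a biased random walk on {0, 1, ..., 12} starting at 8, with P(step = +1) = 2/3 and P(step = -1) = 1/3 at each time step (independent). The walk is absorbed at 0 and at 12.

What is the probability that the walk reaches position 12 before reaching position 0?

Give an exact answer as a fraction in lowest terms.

Answer: 272/273

Derivation:
Biased walk: p = 2/3, q = 1/3, r = q/p = 1/2
Gambler's ruin: P(hit 12 before 0 | start at 8) = (1 - r^a)/(1 - r^N)
r^8 = 1/256; r^12 = 1/4096
P = (1 - 1/256) / (1 - 1/4096) = 255/256 / 4095/4096 = 272/273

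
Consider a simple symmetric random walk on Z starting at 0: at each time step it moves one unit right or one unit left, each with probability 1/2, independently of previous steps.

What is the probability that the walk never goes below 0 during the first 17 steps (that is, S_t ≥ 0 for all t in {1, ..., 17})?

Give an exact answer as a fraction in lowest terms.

Let f(t,s) = #length-t paths at position s with S_1..S_t all ≥ 0.
f(t,s) = f(t-1,s-1) + f(t-1,s+1) for s ≥ 0; f(t,s) = 0 for s < 0.
t=0: f(0,0)=1
t=1: f(1,1)=1
t=2: f(2,0)=1 f(2,2)=1
t=3: f(3,1)=2 f(3,3)=1
t=4: f(4,0)=2 f(4,2)=3 f(4,4)=1
t=5: f(5,1)=5 f(5,3)=4 f(5,5)=1
t=6: f(6,0)=5 f(6,2)=9 f(6,4)=5 f(6,6)=1
t=7: f(7,1)=14 f(7,3)=14 f(7,5)=6 f(7,7)=1
t=8: f(8,0)=14 f(8,2)=28 f(8,4)=20 f(8,6)=7 f(8,8)=1
t=9: f(9,1)=42 f(9,3)=48 f(9,5)=27 f(9,7)=8 f(9,9)=1
t=10: f(10,0)=42 f(10,2)=90 f(10,4)=75 f(10,6)=35 f(10,8)=9 f(10,10)=1
t=11: f(11,1)=132 f(11,3)=165 f(11,5)=110 f(11,7)=44 f(11,9)=10 f(11,11)=1
t=12: f(12,0)=132 f(12,2)=297 f(12,4)=275 f(12,6)=154 f(12,8)=54 f(12,10)=11 f(12,12)=1
t=13: f(13,1)=429 f(13,3)=572 f(13,5)=429 f(13,7)=208 f(13,9)=65 f(13,11)=12 f(13,13)=1
t=14: f(14,0)=429 f(14,2)=1001 f(14,4)=1001 f(14,6)=637 f(14,8)=273 f(14,10)=77 f(14,12)=13 f(14,14)=1
t=15: f(15,1)=1430 f(15,3)=2002 f(15,5)=1638 f(15,7)=910 f(15,9)=350 f(15,11)=90 f(15,13)=14 f(15,15)=1
t=16: f(16,0)=1430 f(16,2)=3432 f(16,4)=3640 f(16,6)=2548 f(16,8)=1260 f(16,10)=440 f(16,12)=104 f(16,14)=15 f(16,16)=1
t=17: f(17,1)=4862 f(17,3)=7072 f(17,5)=6188 f(17,7)=3808 f(17,9)=1700 f(17,11)=544 f(17,13)=119 f(17,15)=16 f(17,17)=1
Σ_s f(17,s) = 24310
P = 24310/131072 = 12155/65536

Answer: 12155/65536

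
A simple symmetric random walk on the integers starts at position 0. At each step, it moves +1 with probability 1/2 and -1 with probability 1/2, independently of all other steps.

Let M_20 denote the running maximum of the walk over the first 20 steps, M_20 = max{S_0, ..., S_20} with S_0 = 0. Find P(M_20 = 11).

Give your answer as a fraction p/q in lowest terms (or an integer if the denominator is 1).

Let M_20 = max(S_0,...,S_20). Use the reflection principle: for j ≥ 1, #{paths with M_20 ≥ j} = #{S_20 ≥ j} + #{S_20 ≥ j+1}.
By reflection, #{M_20 ≥ 11} = #{S_20 ≥ 11} + #{S_20 ≥ 12} = 6196 + 6196 = 12392.
#{M_20 ≥ 12} = #{S_20 ≥ 12} + #{S_20 ≥ 13} = 6196 + 1351 = 7547.
#{M_20 = 11} = 12392 - 7547 = 4845.
P(M_20 = 11) = 4845/1048576 = 4845/1048576

Answer: 4845/1048576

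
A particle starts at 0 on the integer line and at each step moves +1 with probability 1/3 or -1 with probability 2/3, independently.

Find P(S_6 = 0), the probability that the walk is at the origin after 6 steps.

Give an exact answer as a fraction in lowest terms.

To be at 0 after 6 steps: need exactly 3 steps of +1 and 3 of -1.
Number of such sequences: C(6,3) = 20
Each has probability (1/3)^3 · (2/3)^3 = 8/729
P = 20 · 8/729 = 160/729

Answer: 160/729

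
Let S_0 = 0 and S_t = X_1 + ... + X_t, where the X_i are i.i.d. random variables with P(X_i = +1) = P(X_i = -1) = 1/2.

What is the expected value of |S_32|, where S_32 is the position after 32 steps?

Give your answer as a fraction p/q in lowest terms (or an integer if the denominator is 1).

Answer: 300540195/67108864

Derivation:
S_32 takes values m ≡ 0 (mod 2) with |m| ≤ 32; P(S_32=m) = C(32,(32+m)/2)/2^32.
Total paths: 2^32 = 4294967296
Distribution: P(S=-32)=1/4294967296, P(S=-30)=32/4294967296, P(S=-28)=496/4294967296, P(S=-26)=4960/4294967296, P(S=-24)=35960/4294967296, P(S=-22)=201376/4294967296, P(S=-20)=906192/4294967296, P(S=-18)=3365856/4294967296, P(S=-16)=10518300/4294967296, P(S=-14)=28048800/4294967296, P(S=-12)=64512240/4294967296, P(S=-10)=129024480/4294967296, P(S=-8)=225792840/4294967296, P(S=-6)=347373600/4294967296, P(S=-4)=471435600/4294967296, P(S=-2)=565722720/4294967296, P(S=0)=601080390/4294967296, P(S=2)=565722720/4294967296, P(S=4)=471435600/4294967296, P(S=6)=347373600/4294967296, P(S=8)=225792840/4294967296, P(S=10)=129024480/4294967296, P(S=12)=64512240/4294967296, P(S=14)=28048800/4294967296, P(S=16)=10518300/4294967296, P(S=18)=3365856/4294967296, P(S=20)=906192/4294967296, P(S=22)=201376/4294967296, P(S=24)=35960/4294967296, P(S=26)=4960/4294967296, P(S=28)=496/4294967296, P(S=30)=32/4294967296, P(S=32)=1/4294967296
E[|S_32|] = Σ_m |m|·P(S_32=m) = 19234572480/4294967296 = 300540195/67108864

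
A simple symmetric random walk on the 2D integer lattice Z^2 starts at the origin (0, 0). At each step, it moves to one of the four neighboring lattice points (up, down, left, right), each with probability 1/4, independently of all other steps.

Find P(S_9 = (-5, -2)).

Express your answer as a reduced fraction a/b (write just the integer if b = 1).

Let h be the number of horizontal steps (so 9-h are vertical). To end at (-5,-2) need (h-5)/2 right-steps and ((9-h)-2)/2 up-steps.
Sum over h with 5 ≤ h ≤ 7, h ≡ 1 (mod 2), 9-h ≡ 0 (mod 2):
h=5: C(9,5)·C(5,0)·C(4,1) = 126·1·4 = 504
h=7: C(9,7)·C(7,1)·C(2,0) = 36·7·1 = 252
Total favorable: 756
Total paths: 4^9 = 262144
P = 756/262144 = 189/65536

Answer: 189/65536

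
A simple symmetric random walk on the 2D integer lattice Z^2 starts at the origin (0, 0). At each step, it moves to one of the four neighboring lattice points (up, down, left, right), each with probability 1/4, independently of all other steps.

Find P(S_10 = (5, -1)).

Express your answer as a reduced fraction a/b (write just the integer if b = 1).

Answer: 675/131072

Derivation:
Let h be the number of horizontal steps (so 10-h are vertical). To end at (5,-1) need (h+5)/2 right-steps and ((10-h)-1)/2 up-steps.
Sum over h with 5 ≤ h ≤ 9, h ≡ 1 (mod 2), 10-h ≡ 1 (mod 2):
h=5: C(10,5)·C(5,5)·C(5,2) = 252·1·10 = 2520
h=7: C(10,7)·C(7,6)·C(3,1) = 120·7·3 = 2520
h=9: C(10,9)·C(9,7)·C(1,0) = 10·36·1 = 360
Total favorable: 5400
Total paths: 4^10 = 1048576
P = 5400/1048576 = 675/131072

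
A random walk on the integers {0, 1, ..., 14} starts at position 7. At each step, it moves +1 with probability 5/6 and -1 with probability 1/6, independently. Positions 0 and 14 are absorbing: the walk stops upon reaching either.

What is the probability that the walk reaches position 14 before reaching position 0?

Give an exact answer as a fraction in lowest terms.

Biased walk: p = 5/6, q = 1/6, r = q/p = 1/5
Gambler's ruin: P(hit 14 before 0 | start at 7) = (1 - r^a)/(1 - r^N)
r^7 = 1/78125; r^14 = 1/6103515625
P = (1 - 1/78125) / (1 - 1/6103515625) = 78124/78125 / 6103515624/6103515625 = 78125/78126

Answer: 78125/78126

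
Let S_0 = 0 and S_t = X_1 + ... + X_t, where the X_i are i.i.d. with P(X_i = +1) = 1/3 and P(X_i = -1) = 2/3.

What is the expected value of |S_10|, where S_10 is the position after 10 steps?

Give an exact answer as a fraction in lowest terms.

S_10 takes values m ≡ 0 (mod 2) with |m| ≤ 10; P(S_10=m) = C(10,(10+m)/2) · (1/3)^((10+m)/2) · (2/3)^((10-m)/2).
Distribution: P(S=-10)=1024/59049, P(S=-8)=5120/59049, P(S=-6)=1280/6561, P(S=-4)=5120/19683, P(S=-2)=4480/19683, P(S=0)=896/6561, P(S=2)=1120/19683, P(S=4)=320/19683, P(S=6)=20/6561, P(S=8)=20/59049, P(S=10)=1/59049
E[|S_10|] = Σ_m |m|·P(S_10=m) = 220450/59049

Answer: 220450/59049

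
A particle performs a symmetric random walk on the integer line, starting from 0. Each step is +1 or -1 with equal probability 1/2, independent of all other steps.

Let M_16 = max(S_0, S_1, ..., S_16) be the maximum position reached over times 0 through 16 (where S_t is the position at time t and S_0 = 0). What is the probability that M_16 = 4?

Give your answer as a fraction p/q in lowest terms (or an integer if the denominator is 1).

Answer: 1001/8192

Derivation:
Let M_16 = max(S_0,...,S_16). Use the reflection principle: for j ≥ 1, #{paths with M_16 ≥ j} = #{S_16 ≥ j} + #{S_16 ≥ j+1}.
By reflection, #{M_16 ≥ 4} = #{S_16 ≥ 4} + #{S_16 ≥ 5} = 14893 + 6885 = 21778.
#{M_16 ≥ 5} = #{S_16 ≥ 5} + #{S_16 ≥ 6} = 6885 + 6885 = 13770.
#{M_16 = 4} = 21778 - 13770 = 8008.
P(M_16 = 4) = 8008/65536 = 1001/8192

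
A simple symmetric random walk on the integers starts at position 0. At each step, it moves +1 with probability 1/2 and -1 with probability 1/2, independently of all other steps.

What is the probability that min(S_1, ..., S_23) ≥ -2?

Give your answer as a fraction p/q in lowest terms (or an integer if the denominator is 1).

Let f(t,s) = #length-t paths at position s with S_1..S_t all ≥ -2.
f(t,s) = f(t-1,s-1) + f(t-1,s+1) for s ≥ -2; f(t,s) = 0 for s < -2.
t=0: f(0,0)=1
t=1: f(1,-1)=1 f(1,1)=1
t=2: f(2,-2)=1 f(2,0)=2 f(2,2)=1
t=3: f(3,-1)=3 f(3,1)=3 f(3,3)=1
t=4: f(4,-2)=3 f(4,0)=6 f(4,2)=4 f(4,4)=1
t=5: f(5,-1)=9 f(5,1)=10 f(5,3)=5 f(5,5)=1
t=6: f(6,-2)=9 f(6,0)=19 f(6,2)=15 f(6,4)=6 f(6,6)=1
t=7: f(7,-1)=28 f(7,1)=34 f(7,3)=21 f(7,5)=7 f(7,7)=1
t=8: f(8,-2)=28 f(8,0)=62 f(8,2)=55 f(8,4)=28 f(8,6)=8 f(8,8)=1
t=9: f(9,-1)=90 f(9,1)=117 f(9,3)=83 f(9,5)=36 f(9,7)=9 f(9,9)=1
t=10: f(10,-2)=90 f(10,0)=207 f(10,2)=200 f(10,4)=119 f(10,6)=45 f(10,8)=10 f(10,10)=1
t=11: f(11,-1)=297 f(11,1)=407 f(11,3)=319 f(11,5)=164 f(11,7)=55 f(11,9)=11 f(11,11)=1
t=12: f(12,-2)=297 f(12,0)=704 f(12,2)=726 f(12,4)=483 f(12,6)=219 f(12,8)=66 f(12,10)=12 f(12,12)=1
t=13: f(13,-1)=1001 f(13,1)=1430 f(13,3)=1209 f(13,5)=702 f(13,7)=285 f(13,9)=78 f(13,11)=13 f(13,13)=1
t=14: f(14,-2)=1001 f(14,0)=2431 f(14,2)=2639 f(14,4)=1911 f(14,6)=987 f(14,8)=363 f(14,10)=91 f(14,12)=14 f(14,14)=1
t=15: f(15,-1)=3432 f(15,1)=5070 f(15,3)=4550 f(15,5)=2898 f(15,7)=1350 f(15,9)=454 f(15,11)=105 f(15,13)=15 f(15,15)=1
t=16: f(16,-2)=3432 f(16,0)=8502 f(16,2)=9620 f(16,4)=7448 f(16,6)=4248 f(16,8)=1804 f(16,10)=559 f(16,12)=120 f(16,14)=16 f(16,16)=1
t=17: f(17,-1)=11934 f(17,1)=18122 f(17,3)=17068 f(17,5)=11696 f(17,7)=6052 f(17,9)=2363 f(17,11)=679 f(17,13)=136 f(17,15)=17 f(17,17)=1
t=18: f(18,-2)=11934 f(18,0)=30056 f(18,2)=35190 f(18,4)=28764 f(18,6)=17748 f(18,8)=8415 f(18,10)=3042 f(18,12)=815 f(18,14)=153 f(18,16)=18 f(18,18)=1
t=19: f(19,-1)=41990 f(19,1)=65246 f(19,3)=63954 f(19,5)=46512 f(19,7)=26163 f(19,9)=11457 f(19,11)=3857 f(19,13)=968 f(19,15)=171 f(19,17)=19 f(19,19)=1
t=20: f(20,-2)=41990 f(20,0)=107236 f(20,2)=129200 f(20,4)=110466 f(20,6)=72675 f(20,8)=37620 f(20,10)=15314 f(20,12)=4825 f(20,14)=1139 f(20,16)=190 f(20,18)=20 f(20,20)=1
t=21: f(21,-1)=149226 f(21,1)=236436 f(21,3)=239666 f(21,5)=183141 f(21,7)=110295 f(21,9)=52934 f(21,11)=20139 f(21,13)=5964 f(21,15)=1329 f(21,17)=210 f(21,19)=21 f(21,21)=1
t=22: f(22,-2)=149226 f(22,0)=385662 f(22,2)=476102 f(22,4)=422807 f(22,6)=293436 f(22,8)=163229 f(22,10)=73073 f(22,12)=26103 f(22,14)=7293 f(22,16)=1539 f(22,18)=231 f(22,20)=22 f(22,22)=1
t=23: f(23,-1)=534888 f(23,1)=861764 f(23,3)=898909 f(23,5)=716243 f(23,7)=456665 f(23,9)=236302 f(23,11)=99176 f(23,13)=33396 f(23,15)=8832 f(23,17)=1770 f(23,19)=253 f(23,21)=23 f(23,23)=1
Σ_s f(23,s) = 3848222
P = 3848222/8388608 = 1924111/4194304

Answer: 1924111/4194304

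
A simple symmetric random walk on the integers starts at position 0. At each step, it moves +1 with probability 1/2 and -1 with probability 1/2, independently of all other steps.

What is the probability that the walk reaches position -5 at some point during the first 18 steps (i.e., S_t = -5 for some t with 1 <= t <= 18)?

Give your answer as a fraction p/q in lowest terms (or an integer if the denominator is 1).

Answer: 7795/32768

Derivation:
Count via complement. Let g(t,s) = #length-t paths at position s with S_1..S_t all ≠ -5.
g(t,s) = g(t-1,s-1) + g(t-1,s+1) for s ≠ -5; g(t,-5) = 0.
t=0: g(0,0)=1
t=1: g(1,-1)=1 g(1,1)=1
t=2: g(2,-2)=1 g(2,0)=2 g(2,2)=1
t=3: g(3,-3)=1 g(3,-1)=3 g(3,1)=3 g(3,3)=1
t=4: g(4,-4)=1 g(4,-2)=4 g(4,0)=6 g(4,2)=4 g(4,4)=1
t=5: g(5,-3)=5 g(5,-1)=10 g(5,1)=10 g(5,3)=5 g(5,5)=1
t=6: g(6,-4)=5 g(6,-2)=15 g(6,0)=20 g(6,2)=15 g(6,4)=6 g(6,6)=1
t=7: g(7,-3)=20 g(7,-1)=35 g(7,1)=35 g(7,3)=21 g(7,5)=7 g(7,7)=1
t=8: g(8,-4)=20 g(8,-2)=55 g(8,0)=70 g(8,2)=56 g(8,4)=28 g(8,6)=8 g(8,8)=1
t=9: g(9,-3)=75 g(9,-1)=125 g(9,1)=126 g(9,3)=84 g(9,5)=36 g(9,7)=9 g(9,9)=1
t=10: g(10,-4)=75 g(10,-2)=200 g(10,0)=251 g(10,2)=210 g(10,4)=120 g(10,6)=45 g(10,8)=10 g(10,10)=1
t=11: g(11,-3)=275 g(11,-1)=451 g(11,1)=461 g(11,3)=330 g(11,5)=165 g(11,7)=55 g(11,9)=11 g(11,11)=1
t=12: g(12,-4)=275 g(12,-2)=726 g(12,0)=912 g(12,2)=791 g(12,4)=495 g(12,6)=220 g(12,8)=66 g(12,10)=12 g(12,12)=1
t=13: g(13,-3)=1001 g(13,-1)=1638 g(13,1)=1703 g(13,3)=1286 g(13,5)=715 g(13,7)=286 g(13,9)=78 g(13,11)=13 g(13,13)=1
t=14: g(14,-4)=1001 g(14,-2)=2639 g(14,0)=3341 g(14,2)=2989 g(14,4)=2001 g(14,6)=1001 g(14,8)=364 g(14,10)=91 g(14,12)=14 g(14,14)=1
t=15: g(15,-3)=3640 g(15,-1)=5980 g(15,1)=6330 g(15,3)=4990 g(15,5)=3002 g(15,7)=1365 g(15,9)=455 g(15,11)=105 g(15,13)=15 g(15,15)=1
t=16: g(16,-4)=3640 g(16,-2)=9620 g(16,0)=12310 g(16,2)=11320 g(16,4)=7992 g(16,6)=4367 g(16,8)=1820 g(16,10)=560 g(16,12)=120 g(16,14)=16 g(16,16)=1
t=17: g(17,-3)=13260 g(17,-1)=21930 g(17,1)=23630 g(17,3)=19312 g(17,5)=12359 g(17,7)=6187 g(17,9)=2380 g(17,11)=680 g(17,13)=136 g(17,15)=17 g(17,17)=1
t=18: g(18,-4)=13260 g(18,-2)=35190 g(18,0)=45560 g(18,2)=42942 g(18,4)=31671 g(18,6)=18546 g(18,8)=8567 g(18,10)=3060 g(18,12)=816 g(18,14)=153 g(18,16)=18 g(18,18)=1
Paths never hitting -5: Σ_s g(18,s) = 199784
Paths hitting -5: 2^18 - 199784 = 62360
P = 62360/262144 = 7795/32768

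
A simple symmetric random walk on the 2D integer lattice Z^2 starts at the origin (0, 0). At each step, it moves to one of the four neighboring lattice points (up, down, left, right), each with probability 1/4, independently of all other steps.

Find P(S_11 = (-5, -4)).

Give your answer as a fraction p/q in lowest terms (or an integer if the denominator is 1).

Answer: 2541/2097152

Derivation:
Let h be the number of horizontal steps (so 11-h are vertical). To end at (-5,-4) need (h-5)/2 right-steps and ((11-h)-4)/2 up-steps.
Sum over h with 5 ≤ h ≤ 7, h ≡ 1 (mod 2), 11-h ≡ 0 (mod 2):
h=5: C(11,5)·C(5,0)·C(6,1) = 462·1·6 = 2772
h=7: C(11,7)·C(7,1)·C(4,0) = 330·7·1 = 2310
Total favorable: 5082
Total paths: 4^11 = 4194304
P = 5082/4194304 = 2541/2097152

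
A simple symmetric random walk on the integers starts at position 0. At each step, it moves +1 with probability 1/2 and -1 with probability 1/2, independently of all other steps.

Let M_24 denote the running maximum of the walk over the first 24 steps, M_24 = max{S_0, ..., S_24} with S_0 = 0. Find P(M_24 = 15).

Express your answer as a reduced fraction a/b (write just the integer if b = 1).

Let M_24 = max(S_0,...,S_24). Use the reflection principle: for j ≥ 1, #{paths with M_24 ≥ j} = #{S_24 ≥ j} + #{S_24 ≥ j+1}.
By reflection, #{M_24 ≥ 15} = #{S_24 ≥ 15} + #{S_24 ≥ 16} = 12951 + 12951 = 25902.
#{M_24 ≥ 16} = #{S_24 ≥ 16} + #{S_24 ≥ 17} = 12951 + 2325 = 15276.
#{M_24 = 15} = 25902 - 15276 = 10626.
P(M_24 = 15) = 10626/16777216 = 5313/8388608

Answer: 5313/8388608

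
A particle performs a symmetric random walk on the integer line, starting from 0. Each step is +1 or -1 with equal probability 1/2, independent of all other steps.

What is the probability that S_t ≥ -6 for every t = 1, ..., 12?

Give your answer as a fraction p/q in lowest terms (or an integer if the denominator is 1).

Answer: 1969/2048

Derivation:
Let f(t,s) = #length-t paths at position s with S_1..S_t all ≥ -6.
f(t,s) = f(t-1,s-1) + f(t-1,s+1) for s ≥ -6; f(t,s) = 0 for s < -6.
t=0: f(0,0)=1
t=1: f(1,-1)=1 f(1,1)=1
t=2: f(2,-2)=1 f(2,0)=2 f(2,2)=1
t=3: f(3,-3)=1 f(3,-1)=3 f(3,1)=3 f(3,3)=1
t=4: f(4,-4)=1 f(4,-2)=4 f(4,0)=6 f(4,2)=4 f(4,4)=1
t=5: f(5,-5)=1 f(5,-3)=5 f(5,-1)=10 f(5,1)=10 f(5,3)=5 f(5,5)=1
t=6: f(6,-6)=1 f(6,-4)=6 f(6,-2)=15 f(6,0)=20 f(6,2)=15 f(6,4)=6 f(6,6)=1
t=7: f(7,-5)=7 f(7,-3)=21 f(7,-1)=35 f(7,1)=35 f(7,3)=21 f(7,5)=7 f(7,7)=1
t=8: f(8,-6)=7 f(8,-4)=28 f(8,-2)=56 f(8,0)=70 f(8,2)=56 f(8,4)=28 f(8,6)=8 f(8,8)=1
t=9: f(9,-5)=35 f(9,-3)=84 f(9,-1)=126 f(9,1)=126 f(9,3)=84 f(9,5)=36 f(9,7)=9 f(9,9)=1
t=10: f(10,-6)=35 f(10,-4)=119 f(10,-2)=210 f(10,0)=252 f(10,2)=210 f(10,4)=120 f(10,6)=45 f(10,8)=10 f(10,10)=1
t=11: f(11,-5)=154 f(11,-3)=329 f(11,-1)=462 f(11,1)=462 f(11,3)=330 f(11,5)=165 f(11,7)=55 f(11,9)=11 f(11,11)=1
t=12: f(12,-6)=154 f(12,-4)=483 f(12,-2)=791 f(12,0)=924 f(12,2)=792 f(12,4)=495 f(12,6)=220 f(12,8)=66 f(12,10)=12 f(12,12)=1
Σ_s f(12,s) = 3938
P = 3938/4096 = 1969/2048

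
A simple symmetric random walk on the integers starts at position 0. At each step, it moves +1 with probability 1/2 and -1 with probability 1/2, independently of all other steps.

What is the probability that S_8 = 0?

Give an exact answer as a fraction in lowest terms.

To return to 0 after 8 steps: need exactly 4 steps of +1 and 4 of -1.
Favorable paths: C(8,4) = 70
Total paths: 2^8 = 256
P = 70/256 = 35/128

Answer: 35/128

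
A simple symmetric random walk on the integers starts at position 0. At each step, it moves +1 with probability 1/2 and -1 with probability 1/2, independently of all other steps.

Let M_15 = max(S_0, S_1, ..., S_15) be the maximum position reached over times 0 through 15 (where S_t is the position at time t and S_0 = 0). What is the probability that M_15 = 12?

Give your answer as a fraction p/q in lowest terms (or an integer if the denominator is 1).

Let M_15 = max(S_0,...,S_15). Use the reflection principle: for j ≥ 1, #{paths with M_15 ≥ j} = #{S_15 ≥ j} + #{S_15 ≥ j+1}.
By reflection, #{M_15 ≥ 12} = #{S_15 ≥ 12} + #{S_15 ≥ 13} = 16 + 16 = 32.
#{M_15 ≥ 13} = #{S_15 ≥ 13} + #{S_15 ≥ 14} = 16 + 1 = 17.
#{M_15 = 12} = 32 - 17 = 15.
P(M_15 = 12) = 15/32768 = 15/32768

Answer: 15/32768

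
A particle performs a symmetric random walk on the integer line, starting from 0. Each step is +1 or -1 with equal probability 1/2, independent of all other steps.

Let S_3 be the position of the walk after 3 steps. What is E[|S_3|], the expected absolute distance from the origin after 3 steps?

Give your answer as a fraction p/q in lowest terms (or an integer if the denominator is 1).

S_3 takes values m ≡ 1 (mod 2) with |m| ≤ 3; P(S_3=m) = C(3,(3+m)/2)/2^3.
Total paths: 2^3 = 8
Distribution: P(S=-3)=1/8, P(S=-1)=3/8, P(S=1)=3/8, P(S=3)=1/8
E[|S_3|] = Σ_m |m|·P(S_3=m) = 12/8 = 3/2

Answer: 3/2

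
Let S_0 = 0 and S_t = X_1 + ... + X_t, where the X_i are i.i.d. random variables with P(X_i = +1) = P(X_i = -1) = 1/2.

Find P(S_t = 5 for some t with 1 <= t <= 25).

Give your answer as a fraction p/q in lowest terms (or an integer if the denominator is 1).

Answer: 342821/1048576

Derivation:
Count via complement. Let g(t,s) = #length-t paths at position s with S_1..S_t all ≠ 5.
g(t,s) = g(t-1,s-1) + g(t-1,s+1) for s ≠ 5; g(t,5) = 0.
t=0: g(0,0)=1
t=1: g(1,-1)=1 g(1,1)=1
t=2: g(2,-2)=1 g(2,0)=2 g(2,2)=1
t=3: g(3,-3)=1 g(3,-1)=3 g(3,1)=3 g(3,3)=1
t=4: g(4,-4)=1 g(4,-2)=4 g(4,0)=6 g(4,2)=4 g(4,4)=1
t=5: g(5,-5)=1 g(5,-3)=5 g(5,-1)=10 g(5,1)=10 g(5,3)=5
t=6: g(6,-6)=1 g(6,-4)=6 g(6,-2)=15 g(6,0)=20 g(6,2)=15 g(6,4)=5
t=7: g(7,-7)=1 g(7,-5)=7 g(7,-3)=21 g(7,-1)=35 g(7,1)=35 g(7,3)=20
t=8: g(8,-8)=1 g(8,-6)=8 g(8,-4)=28 g(8,-2)=56 g(8,0)=70 g(8,2)=55 g(8,4)=20
t=9: g(9,-9)=1 g(9,-7)=9 g(9,-5)=36 g(9,-3)=84 g(9,-1)=126 g(9,1)=125 g(9,3)=75
t=10: g(10,-10)=1 g(10,-8)=10 g(10,-6)=45 g(10,-4)=120 g(10,-2)=210 g(10,0)=251 g(10,2)=200 g(10,4)=75
t=11: g(11,-11)=1 g(11,-9)=11 g(11,-7)=55 g(11,-5)=165 g(11,-3)=330 g(11,-1)=461 g(11,1)=451 g(11,3)=275
t=12: g(12,-12)=1 g(12,-10)=12 g(12,-8)=66 g(12,-6)=220 g(12,-4)=495 g(12,-2)=791 g(12,0)=912 g(12,2)=726 g(12,4)=275
t=13: g(13,-13)=1 g(13,-11)=13 g(13,-9)=78 g(13,-7)=286 g(13,-5)=715 g(13,-3)=1286 g(13,-1)=1703 g(13,1)=1638 g(13,3)=1001
t=14: g(14,-14)=1 g(14,-12)=14 g(14,-10)=91 g(14,-8)=364 g(14,-6)=1001 g(14,-4)=2001 g(14,-2)=2989 g(14,0)=3341 g(14,2)=2639 g(14,4)=1001
t=15: g(15,-15)=1 g(15,-13)=15 g(15,-11)=105 g(15,-9)=455 g(15,-7)=1365 g(15,-5)=3002 g(15,-3)=4990 g(15,-1)=6330 g(15,1)=5980 g(15,3)=3640
t=16: g(16,-16)=1 g(16,-14)=16 g(16,-12)=120 g(16,-10)=560 g(16,-8)=1820 g(16,-6)=4367 g(16,-4)=7992 g(16,-2)=11320 g(16,0)=12310 g(16,2)=9620 g(16,4)=3640
t=17: g(17,-17)=1 g(17,-15)=17 g(17,-13)=136 g(17,-11)=680 g(17,-9)=2380 g(17,-7)=6187 g(17,-5)=12359 g(17,-3)=19312 g(17,-1)=23630 g(17,1)=21930 g(17,3)=13260
t=18: g(18,-18)=1 g(18,-16)=18 g(18,-14)=153 g(18,-12)=816 g(18,-10)=3060 g(18,-8)=8567 g(18,-6)=18546 g(18,-4)=31671 g(18,-2)=42942 g(18,0)=45560 g(18,2)=35190 g(18,4)=13260
t=19: g(19,-19)=1 g(19,-17)=19 g(19,-15)=171 g(19,-13)=969 g(19,-11)=3876 g(19,-9)=11627 g(19,-7)=27113 g(19,-5)=50217 g(19,-3)=74613 g(19,-1)=88502 g(19,1)=80750 g(19,3)=48450
t=20: g(20,-20)=1 g(20,-18)=20 g(20,-16)=190 g(20,-14)=1140 g(20,-12)=4845 g(20,-10)=15503 g(20,-8)=38740 g(20,-6)=77330 g(20,-4)=124830 g(20,-2)=163115 g(20,0)=169252 g(20,2)=129200 g(20,4)=48450
t=21: g(21,-21)=1 g(21,-19)=21 g(21,-17)=210 g(21,-15)=1330 g(21,-13)=5985 g(21,-11)=20348 g(21,-9)=54243 g(21,-7)=116070 g(21,-5)=202160 g(21,-3)=287945 g(21,-1)=332367 g(21,1)=298452 g(21,3)=177650
t=22: g(22,-22)=1 g(22,-20)=22 g(22,-18)=231 g(22,-16)=1540 g(22,-14)=7315 g(22,-12)=26333 g(22,-10)=74591 g(22,-8)=170313 g(22,-6)=318230 g(22,-4)=490105 g(22,-2)=620312 g(22,0)=630819 g(22,2)=476102 g(22,4)=177650
t=23: g(23,-23)=1 g(23,-21)=23 g(23,-19)=253 g(23,-17)=1771 g(23,-15)=8855 g(23,-13)=33648 g(23,-11)=100924 g(23,-9)=244904 g(23,-7)=488543 g(23,-5)=808335 g(23,-3)=1110417 g(23,-1)=1251131 g(23,1)=1106921 g(23,3)=653752
t=24: g(24,-24)=1 g(24,-22)=24 g(24,-20)=276 g(24,-18)=2024 g(24,-16)=10626 g(24,-14)=42503 g(24,-12)=134572 g(24,-10)=345828 g(24,-8)=733447 g(24,-6)=1296878 g(24,-4)=1918752 g(24,-2)=2361548 g(24,0)=2358052 g(24,2)=1760673 g(24,4)=653752
t=25: g(25,-25)=1 g(25,-23)=25 g(25,-21)=300 g(25,-19)=2300 g(25,-17)=12650 g(25,-15)=53129 g(25,-13)=177075 g(25,-11)=480400 g(25,-9)=1079275 g(25,-7)=2030325 g(25,-5)=3215630 g(25,-3)=4280300 g(25,-1)=4719600 g(25,1)=4118725 g(25,3)=2414425
Paths never hitting 5: Σ_s g(25,s) = 22584160
Paths hitting 5: 2^25 - 22584160 = 10970272
P = 10970272/33554432 = 342821/1048576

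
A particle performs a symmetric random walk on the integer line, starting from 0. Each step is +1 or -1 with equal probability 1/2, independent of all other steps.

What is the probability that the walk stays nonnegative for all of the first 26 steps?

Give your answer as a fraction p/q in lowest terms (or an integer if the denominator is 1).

Let f(t,s) = #length-t paths at position s with S_1..S_t all ≥ 0.
f(t,s) = f(t-1,s-1) + f(t-1,s+1) for s ≥ 0; f(t,s) = 0 for s < 0.
t=0: f(0,0)=1
t=1: f(1,1)=1
t=2: f(2,0)=1 f(2,2)=1
t=3: f(3,1)=2 f(3,3)=1
t=4: f(4,0)=2 f(4,2)=3 f(4,4)=1
t=5: f(5,1)=5 f(5,3)=4 f(5,5)=1
t=6: f(6,0)=5 f(6,2)=9 f(6,4)=5 f(6,6)=1
t=7: f(7,1)=14 f(7,3)=14 f(7,5)=6 f(7,7)=1
t=8: f(8,0)=14 f(8,2)=28 f(8,4)=20 f(8,6)=7 f(8,8)=1
t=9: f(9,1)=42 f(9,3)=48 f(9,5)=27 f(9,7)=8 f(9,9)=1
t=10: f(10,0)=42 f(10,2)=90 f(10,4)=75 f(10,6)=35 f(10,8)=9 f(10,10)=1
t=11: f(11,1)=132 f(11,3)=165 f(11,5)=110 f(11,7)=44 f(11,9)=10 f(11,11)=1
t=12: f(12,0)=132 f(12,2)=297 f(12,4)=275 f(12,6)=154 f(12,8)=54 f(12,10)=11 f(12,12)=1
t=13: f(13,1)=429 f(13,3)=572 f(13,5)=429 f(13,7)=208 f(13,9)=65 f(13,11)=12 f(13,13)=1
t=14: f(14,0)=429 f(14,2)=1001 f(14,4)=1001 f(14,6)=637 f(14,8)=273 f(14,10)=77 f(14,12)=13 f(14,14)=1
t=15: f(15,1)=1430 f(15,3)=2002 f(15,5)=1638 f(15,7)=910 f(15,9)=350 f(15,11)=90 f(15,13)=14 f(15,15)=1
t=16: f(16,0)=1430 f(16,2)=3432 f(16,4)=3640 f(16,6)=2548 f(16,8)=1260 f(16,10)=440 f(16,12)=104 f(16,14)=15 f(16,16)=1
t=17: f(17,1)=4862 f(17,3)=7072 f(17,5)=6188 f(17,7)=3808 f(17,9)=1700 f(17,11)=544 f(17,13)=119 f(17,15)=16 f(17,17)=1
t=18: f(18,0)=4862 f(18,2)=11934 f(18,4)=13260 f(18,6)=9996 f(18,8)=5508 f(18,10)=2244 f(18,12)=663 f(18,14)=135 f(18,16)=17 f(18,18)=1
t=19: f(19,1)=16796 f(19,3)=25194 f(19,5)=23256 f(19,7)=15504 f(19,9)=7752 f(19,11)=2907 f(19,13)=798 f(19,15)=152 f(19,17)=18 f(19,19)=1
t=20: f(20,0)=16796 f(20,2)=41990 f(20,4)=48450 f(20,6)=38760 f(20,8)=23256 f(20,10)=10659 f(20,12)=3705 f(20,14)=950 f(20,16)=170 f(20,18)=19 f(20,20)=1
t=21: f(21,1)=58786 f(21,3)=90440 f(21,5)=87210 f(21,7)=62016 f(21,9)=33915 f(21,11)=14364 f(21,13)=4655 f(21,15)=1120 f(21,17)=189 f(21,19)=20 f(21,21)=1
t=22: f(22,0)=58786 f(22,2)=149226 f(22,4)=177650 f(22,6)=149226 f(22,8)=95931 f(22,10)=48279 f(22,12)=19019 f(22,14)=5775 f(22,16)=1309 f(22,18)=209 f(22,20)=21 f(22,22)=1
t=23: f(23,1)=208012 f(23,3)=326876 f(23,5)=326876 f(23,7)=245157 f(23,9)=144210 f(23,11)=67298 f(23,13)=24794 f(23,15)=7084 f(23,17)=1518 f(23,19)=230 f(23,21)=22 f(23,23)=1
t=24: f(24,0)=208012 f(24,2)=534888 f(24,4)=653752 f(24,6)=572033 f(24,8)=389367 f(24,10)=211508 f(24,12)=92092 f(24,14)=31878 f(24,16)=8602 f(24,18)=1748 f(24,20)=252 f(24,22)=23 f(24,24)=1
t=25: f(25,1)=742900 f(25,3)=1188640 f(25,5)=1225785 f(25,7)=961400 f(25,9)=600875 f(25,11)=303600 f(25,13)=123970 f(25,15)=40480 f(25,17)=10350 f(25,19)=2000 f(25,21)=275 f(25,23)=24 f(25,25)=1
t=26: f(26,0)=742900 f(26,2)=1931540 f(26,4)=2414425 f(26,6)=2187185 f(26,8)=1562275 f(26,10)=904475 f(26,12)=427570 f(26,14)=164450 f(26,16)=50830 f(26,18)=12350 f(26,20)=2275 f(26,22)=299 f(26,24)=25 f(26,26)=1
Σ_s f(26,s) = 10400600
P = 10400600/67108864 = 1300075/8388608

Answer: 1300075/8388608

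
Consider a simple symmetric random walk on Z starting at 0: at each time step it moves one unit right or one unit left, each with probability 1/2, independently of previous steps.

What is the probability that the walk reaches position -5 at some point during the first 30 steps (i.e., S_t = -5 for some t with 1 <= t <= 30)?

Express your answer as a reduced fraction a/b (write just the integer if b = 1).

Count via complement. Let g(t,s) = #length-t paths at position s with S_1..S_t all ≠ -5.
g(t,s) = g(t-1,s-1) + g(t-1,s+1) for s ≠ -5; g(t,-5) = 0.
t=0: g(0,0)=1
t=1: g(1,-1)=1 g(1,1)=1
t=2: g(2,-2)=1 g(2,0)=2 g(2,2)=1
t=3: g(3,-3)=1 g(3,-1)=3 g(3,1)=3 g(3,3)=1
t=4: g(4,-4)=1 g(4,-2)=4 g(4,0)=6 g(4,2)=4 g(4,4)=1
t=5: g(5,-3)=5 g(5,-1)=10 g(5,1)=10 g(5,3)=5 g(5,5)=1
t=6: g(6,-4)=5 g(6,-2)=15 g(6,0)=20 g(6,2)=15 g(6,4)=6 g(6,6)=1
t=7: g(7,-3)=20 g(7,-1)=35 g(7,1)=35 g(7,3)=21 g(7,5)=7 g(7,7)=1
t=8: g(8,-4)=20 g(8,-2)=55 g(8,0)=70 g(8,2)=56 g(8,4)=28 g(8,6)=8 g(8,8)=1
t=9: g(9,-3)=75 g(9,-1)=125 g(9,1)=126 g(9,3)=84 g(9,5)=36 g(9,7)=9 g(9,9)=1
t=10: g(10,-4)=75 g(10,-2)=200 g(10,0)=251 g(10,2)=210 g(10,4)=120 g(10,6)=45 g(10,8)=10 g(10,10)=1
t=11: g(11,-3)=275 g(11,-1)=451 g(11,1)=461 g(11,3)=330 g(11,5)=165 g(11,7)=55 g(11,9)=11 g(11,11)=1
t=12: g(12,-4)=275 g(12,-2)=726 g(12,0)=912 g(12,2)=791 g(12,4)=495 g(12,6)=220 g(12,8)=66 g(12,10)=12 g(12,12)=1
t=13: g(13,-3)=1001 g(13,-1)=1638 g(13,1)=1703 g(13,3)=1286 g(13,5)=715 g(13,7)=286 g(13,9)=78 g(13,11)=13 g(13,13)=1
t=14: g(14,-4)=1001 g(14,-2)=2639 g(14,0)=3341 g(14,2)=2989 g(14,4)=2001 g(14,6)=1001 g(14,8)=364 g(14,10)=91 g(14,12)=14 g(14,14)=1
t=15: g(15,-3)=3640 g(15,-1)=5980 g(15,1)=6330 g(15,3)=4990 g(15,5)=3002 g(15,7)=1365 g(15,9)=455 g(15,11)=105 g(15,13)=15 g(15,15)=1
t=16: g(16,-4)=3640 g(16,-2)=9620 g(16,0)=12310 g(16,2)=11320 g(16,4)=7992 g(16,6)=4367 g(16,8)=1820 g(16,10)=560 g(16,12)=120 g(16,14)=16 g(16,16)=1
t=17: g(17,-3)=13260 g(17,-1)=21930 g(17,1)=23630 g(17,3)=19312 g(17,5)=12359 g(17,7)=6187 g(17,9)=2380 g(17,11)=680 g(17,13)=136 g(17,15)=17 g(17,17)=1
t=18: g(18,-4)=13260 g(18,-2)=35190 g(18,0)=45560 g(18,2)=42942 g(18,4)=31671 g(18,6)=18546 g(18,8)=8567 g(18,10)=3060 g(18,12)=816 g(18,14)=153 g(18,16)=18 g(18,18)=1
t=19: g(19,-3)=48450 g(19,-1)=80750 g(19,1)=88502 g(19,3)=74613 g(19,5)=50217 g(19,7)=27113 g(19,9)=11627 g(19,11)=3876 g(19,13)=969 g(19,15)=171 g(19,17)=19 g(19,19)=1
t=20: g(20,-4)=48450 g(20,-2)=129200 g(20,0)=169252 g(20,2)=163115 g(20,4)=124830 g(20,6)=77330 g(20,8)=38740 g(20,10)=15503 g(20,12)=4845 g(20,14)=1140 g(20,16)=190 g(20,18)=20 g(20,20)=1
t=21: g(21,-3)=177650 g(21,-1)=298452 g(21,1)=332367 g(21,3)=287945 g(21,5)=202160 g(21,7)=116070 g(21,9)=54243 g(21,11)=20348 g(21,13)=5985 g(21,15)=1330 g(21,17)=210 g(21,19)=21 g(21,21)=1
t=22: g(22,-4)=177650 g(22,-2)=476102 g(22,0)=630819 g(22,2)=620312 g(22,4)=490105 g(22,6)=318230 g(22,8)=170313 g(22,10)=74591 g(22,12)=26333 g(22,14)=7315 g(22,16)=1540 g(22,18)=231 g(22,20)=22 g(22,22)=1
t=23: g(23,-3)=653752 g(23,-1)=1106921 g(23,1)=1251131 g(23,3)=1110417 g(23,5)=808335 g(23,7)=488543 g(23,9)=244904 g(23,11)=100924 g(23,13)=33648 g(23,15)=8855 g(23,17)=1771 g(23,19)=253 g(23,21)=23 g(23,23)=1
t=24: g(24,-4)=653752 g(24,-2)=1760673 g(24,0)=2358052 g(24,2)=2361548 g(24,4)=1918752 g(24,6)=1296878 g(24,8)=733447 g(24,10)=345828 g(24,12)=134572 g(24,14)=42503 g(24,16)=10626 g(24,18)=2024 g(24,20)=276 g(24,22)=24 g(24,24)=1
t=25: g(25,-3)=2414425 g(25,-1)=4118725 g(25,1)=4719600 g(25,3)=4280300 g(25,5)=3215630 g(25,7)=2030325 g(25,9)=1079275 g(25,11)=480400 g(25,13)=177075 g(25,15)=53129 g(25,17)=12650 g(25,19)=2300 g(25,21)=300 g(25,23)=25 g(25,25)=1
t=26: g(26,-4)=2414425 g(26,-2)=6533150 g(26,0)=8838325 g(26,2)=8999900 g(26,4)=7495930 g(26,6)=5245955 g(26,8)=3109600 g(26,10)=1559675 g(26,12)=657475 g(26,14)=230204 g(26,16)=65779 g(26,18)=14950 g(26,20)=2600 g(26,22)=325 g(26,24)=26 g(26,26)=1
t=27: g(27,-3)=8947575 g(27,-1)=15371475 g(27,1)=17838225 g(27,3)=16495830 g(27,5)=12741885 g(27,7)=8355555 g(27,9)=4669275 g(27,11)=2217150 g(27,13)=887679 g(27,15)=295983 g(27,17)=80729 g(27,19)=17550 g(27,21)=2925 g(27,23)=351 g(27,25)=27 g(27,27)=1
t=28: g(28,-4)=8947575 g(28,-2)=24319050 g(28,0)=33209700 g(28,2)=34334055 g(28,4)=29237715 g(28,6)=21097440 g(28,8)=13024830 g(28,10)=6886425 g(28,12)=3104829 g(28,14)=1183662 g(28,16)=376712 g(28,18)=98279 g(28,20)=20475 g(28,22)=3276 g(28,24)=378 g(28,26)=28 g(28,28)=1
t=29: g(29,-3)=33266625 g(29,-1)=57528750 g(29,1)=67543755 g(29,3)=63571770 g(29,5)=50335155 g(29,7)=34122270 g(29,9)=19911255 g(29,11)=9991254 g(29,13)=4288491 g(29,15)=1560374 g(29,17)=474991 g(29,19)=118754 g(29,21)=23751 g(29,23)=3654 g(29,25)=406 g(29,27)=29 g(29,29)=1
t=30: g(30,-4)=33266625 g(30,-2)=90795375 g(30,0)=125072505 g(30,2)=131115525 g(30,4)=113906925 g(30,6)=84457425 g(30,8)=54033525 g(30,10)=29902509 g(30,12)=14279745 g(30,14)=5848865 g(30,16)=2035365 g(30,18)=593745 g(30,20)=142505 g(30,22)=27405 g(30,24)=4060 g(30,26)=435 g(30,28)=30 g(30,30)=1
Paths never hitting -5: Σ_s g(30,s) = 685482570
Paths hitting -5: 2^30 - 685482570 = 388259254
P = 388259254/1073741824 = 194129627/536870912

Answer: 194129627/536870912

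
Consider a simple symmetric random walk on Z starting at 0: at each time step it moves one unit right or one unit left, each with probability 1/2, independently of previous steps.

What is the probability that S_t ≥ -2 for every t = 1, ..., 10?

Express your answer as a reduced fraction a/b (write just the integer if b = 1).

Let f(t,s) = #length-t paths at position s with S_1..S_t all ≥ -2.
f(t,s) = f(t-1,s-1) + f(t-1,s+1) for s ≥ -2; f(t,s) = 0 for s < -2.
t=0: f(0,0)=1
t=1: f(1,-1)=1 f(1,1)=1
t=2: f(2,-2)=1 f(2,0)=2 f(2,2)=1
t=3: f(3,-1)=3 f(3,1)=3 f(3,3)=1
t=4: f(4,-2)=3 f(4,0)=6 f(4,2)=4 f(4,4)=1
t=5: f(5,-1)=9 f(5,1)=10 f(5,3)=5 f(5,5)=1
t=6: f(6,-2)=9 f(6,0)=19 f(6,2)=15 f(6,4)=6 f(6,6)=1
t=7: f(7,-1)=28 f(7,1)=34 f(7,3)=21 f(7,5)=7 f(7,7)=1
t=8: f(8,-2)=28 f(8,0)=62 f(8,2)=55 f(8,4)=28 f(8,6)=8 f(8,8)=1
t=9: f(9,-1)=90 f(9,1)=117 f(9,3)=83 f(9,5)=36 f(9,7)=9 f(9,9)=1
t=10: f(10,-2)=90 f(10,0)=207 f(10,2)=200 f(10,4)=119 f(10,6)=45 f(10,8)=10 f(10,10)=1
Σ_s f(10,s) = 672
P = 672/1024 = 21/32

Answer: 21/32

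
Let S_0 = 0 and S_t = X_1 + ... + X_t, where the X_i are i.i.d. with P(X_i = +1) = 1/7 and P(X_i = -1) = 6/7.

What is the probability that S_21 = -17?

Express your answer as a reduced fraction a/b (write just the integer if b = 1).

To reach position -17 after 21 steps: need 2 steps of +1 and 19 steps of -1.
Number of such sequences: C(21,2) = 210
Each has probability (1/7)^2 · (6/7)^19 = 609359740010496/558545864083284007
P = 210 · 609359740010496/558545864083284007 = 18280792200314880/79792266297612001

Answer: 18280792200314880/79792266297612001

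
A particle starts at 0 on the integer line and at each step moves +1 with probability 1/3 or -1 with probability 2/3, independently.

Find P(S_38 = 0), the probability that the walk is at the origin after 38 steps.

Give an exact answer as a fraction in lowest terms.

To be at 0 after 38 steps: need exactly 19 steps of +1 and 19 of -1.
Number of such sequences: C(38,19) = 35345263800
Each has probability (1/3)^19 · (2/3)^19 = 524288/1350851717672992089
P = 35345263800 · 524288/1350851717672992089 = 6177032555724800/450283905890997363

Answer: 6177032555724800/450283905890997363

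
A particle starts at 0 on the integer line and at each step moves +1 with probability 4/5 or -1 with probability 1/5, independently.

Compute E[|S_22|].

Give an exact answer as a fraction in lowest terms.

S_22 takes values m ≡ 0 (mod 2) with |m| ≤ 22; P(S_22=m) = C(22,(22+m)/2) · (4/5)^((22+m)/2) · (1/5)^((22-m)/2).
Distribution: P(S=-22)=1/2384185791015625, P(S=-20)=88/2384185791015625, P(S=-18)=3696/2384185791015625, P(S=-16)=19712/476837158203125, P(S=-14)=374528/476837158203125, P(S=-12)=26966016/2384185791015625, P(S=-10)=305614848/2384185791015625, P(S=-8)=2794192896/2384185791015625, P(S=-6)=4191289344/476837158203125, P(S=-4)=26079133696/476837158203125, P(S=-2)=678057476096/2384185791015625, P(S=0)=2958796259328/2384185791015625, P(S=2)=10848919617536/2384185791015625, P(S=4)=6676258226176/476837158203125, P(S=6)=17167521153024/476837158203125, P(S=8)=183120225632256/2384185791015625, P(S=10)=320460394856448/2384185791015625, P(S=12)=452414675091456/2384185791015625, P(S=14)=100536594464768/476837158203125, P(S=16)=84662395338752/476837158203125, P(S=18)=253987186016256/2384185791015625, P(S=20)=96757023244288/2384185791015625, P(S=22)=17592186044416/2384185791015625
E[|S_22|] = Σ_m |m|·P(S_22=m) = 31475310836311254/2384185791015625

Answer: 31475310836311254/2384185791015625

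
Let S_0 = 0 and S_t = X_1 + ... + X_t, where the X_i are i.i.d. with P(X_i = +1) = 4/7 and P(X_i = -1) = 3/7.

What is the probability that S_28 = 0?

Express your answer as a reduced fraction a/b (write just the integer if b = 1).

To be at 0 after 28 steps: need exactly 14 steps of +1 and 14 of -1.
Number of such sequences: C(28,14) = 40116600
Each has probability (4/7)^14 · (3/7)^14 = 1283918464548864/459986536544739960976801
P = 40116600 · 1283918464548864/459986536544739960976801 = 51506443474920957542400/459986536544739960976801

Answer: 51506443474920957542400/459986536544739960976801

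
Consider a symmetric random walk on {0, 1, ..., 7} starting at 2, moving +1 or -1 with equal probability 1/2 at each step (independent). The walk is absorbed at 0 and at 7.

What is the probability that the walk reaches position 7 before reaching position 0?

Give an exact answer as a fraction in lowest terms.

Symmetric walk (p = 1/2): the harmonic-function argument gives P(hit 7 before 0 | start at 2) = a/N.
P = 2/7 = 2/7

Answer: 2/7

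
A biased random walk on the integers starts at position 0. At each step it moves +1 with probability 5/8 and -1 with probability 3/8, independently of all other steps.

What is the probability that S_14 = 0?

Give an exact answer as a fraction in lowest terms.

Answer: 73298671875/549755813888

Derivation:
To be at 0 after 14 steps: need exactly 7 steps of +1 and 7 of -1.
Number of such sequences: C(14,7) = 3432
Each has probability (5/8)^7 · (3/8)^7 = 170859375/4398046511104
P = 3432 · 170859375/4398046511104 = 73298671875/549755813888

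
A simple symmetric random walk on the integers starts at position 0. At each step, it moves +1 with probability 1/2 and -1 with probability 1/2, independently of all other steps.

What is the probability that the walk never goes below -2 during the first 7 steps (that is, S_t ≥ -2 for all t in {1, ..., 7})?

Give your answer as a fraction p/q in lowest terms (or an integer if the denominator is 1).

Answer: 91/128

Derivation:
Let f(t,s) = #length-t paths at position s with S_1..S_t all ≥ -2.
f(t,s) = f(t-1,s-1) + f(t-1,s+1) for s ≥ -2; f(t,s) = 0 for s < -2.
t=0: f(0,0)=1
t=1: f(1,-1)=1 f(1,1)=1
t=2: f(2,-2)=1 f(2,0)=2 f(2,2)=1
t=3: f(3,-1)=3 f(3,1)=3 f(3,3)=1
t=4: f(4,-2)=3 f(4,0)=6 f(4,2)=4 f(4,4)=1
t=5: f(5,-1)=9 f(5,1)=10 f(5,3)=5 f(5,5)=1
t=6: f(6,-2)=9 f(6,0)=19 f(6,2)=15 f(6,4)=6 f(6,6)=1
t=7: f(7,-1)=28 f(7,1)=34 f(7,3)=21 f(7,5)=7 f(7,7)=1
Σ_s f(7,s) = 91
P = 91/128 = 91/128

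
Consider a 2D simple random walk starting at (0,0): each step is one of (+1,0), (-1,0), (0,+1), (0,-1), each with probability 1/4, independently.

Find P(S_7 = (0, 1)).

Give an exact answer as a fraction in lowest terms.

Let h be the number of horizontal steps (so 7-h are vertical). To end at (0,1) need (h+0)/2 right-steps and ((7-h)+1)/2 up-steps.
Sum over h with 0 ≤ h ≤ 6, h ≡ 0 (mod 2), 7-h ≡ 1 (mod 2):
h=0: C(7,0)·C(0,0)·C(7,4) = 1·1·35 = 35
h=2: C(7,2)·C(2,1)·C(5,3) = 21·2·10 = 420
h=4: C(7,4)·C(4,2)·C(3,2) = 35·6·3 = 630
h=6: C(7,6)·C(6,3)·C(1,1) = 7·20·1 = 140
Total favorable: 1225
Total paths: 4^7 = 16384
P = 1225/16384 = 1225/16384

Answer: 1225/16384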